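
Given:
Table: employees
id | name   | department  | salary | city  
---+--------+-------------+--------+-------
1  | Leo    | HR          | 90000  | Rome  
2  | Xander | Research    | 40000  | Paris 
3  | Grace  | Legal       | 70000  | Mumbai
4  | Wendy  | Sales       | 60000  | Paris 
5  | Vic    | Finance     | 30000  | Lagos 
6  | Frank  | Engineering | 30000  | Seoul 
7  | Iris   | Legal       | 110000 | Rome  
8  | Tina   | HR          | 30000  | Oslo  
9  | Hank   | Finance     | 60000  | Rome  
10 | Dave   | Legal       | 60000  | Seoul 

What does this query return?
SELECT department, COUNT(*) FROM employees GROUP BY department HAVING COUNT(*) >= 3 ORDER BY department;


Groups with count >= 3:
  Legal: 3 -> PASS
  Engineering: 1 -> filtered out
  Finance: 2 -> filtered out
  HR: 2 -> filtered out
  Research: 1 -> filtered out
  Sales: 1 -> filtered out


1 groups:
Legal, 3


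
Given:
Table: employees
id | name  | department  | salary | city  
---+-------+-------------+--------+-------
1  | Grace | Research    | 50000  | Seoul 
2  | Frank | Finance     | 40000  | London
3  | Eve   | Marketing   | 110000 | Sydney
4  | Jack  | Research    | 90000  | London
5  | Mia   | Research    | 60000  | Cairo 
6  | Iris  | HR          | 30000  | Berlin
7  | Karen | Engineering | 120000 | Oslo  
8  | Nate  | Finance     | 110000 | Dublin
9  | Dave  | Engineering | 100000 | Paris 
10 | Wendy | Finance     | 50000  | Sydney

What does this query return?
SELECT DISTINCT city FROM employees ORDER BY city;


All 'city' values (row order): Seoul, London, Sydney, London, Cairo, Berlin, Oslo, Dublin, Paris, Sydney
Removing duplicates leaves 8 unique value(s).

8 values:
Berlin
Cairo
Dublin
London
Oslo
Paris
Seoul
Sydney


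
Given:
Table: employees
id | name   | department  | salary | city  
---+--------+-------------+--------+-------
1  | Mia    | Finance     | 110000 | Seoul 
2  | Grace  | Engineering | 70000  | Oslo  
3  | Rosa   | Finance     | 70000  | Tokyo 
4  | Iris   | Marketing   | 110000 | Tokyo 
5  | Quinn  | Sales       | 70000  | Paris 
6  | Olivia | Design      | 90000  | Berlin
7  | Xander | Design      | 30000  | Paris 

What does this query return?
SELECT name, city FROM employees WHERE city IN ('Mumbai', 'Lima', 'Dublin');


Filtering: city IN ('Mumbai', 'Lima', 'Dublin')
Matching: 0 rows

Empty result set (0 rows)


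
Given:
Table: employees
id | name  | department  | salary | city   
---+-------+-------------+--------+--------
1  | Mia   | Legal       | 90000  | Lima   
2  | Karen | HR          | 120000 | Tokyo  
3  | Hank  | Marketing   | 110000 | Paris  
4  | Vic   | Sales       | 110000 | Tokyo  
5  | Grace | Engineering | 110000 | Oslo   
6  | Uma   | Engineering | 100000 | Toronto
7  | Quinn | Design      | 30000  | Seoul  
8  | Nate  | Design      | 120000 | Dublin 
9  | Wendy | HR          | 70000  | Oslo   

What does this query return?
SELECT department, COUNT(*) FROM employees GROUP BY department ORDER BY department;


Assigning each row to its department group:
  Mia -> Legal
  Karen -> HR
  Hank -> Marketing
  Vic -> Sales
  Grace -> Engineering
  Uma -> Engineering
  Quinn -> Design
  Nate -> Design
  Wendy -> HR


6 groups:
Design, 2
Engineering, 2
HR, 2
Legal, 1
Marketing, 1
Sales, 1


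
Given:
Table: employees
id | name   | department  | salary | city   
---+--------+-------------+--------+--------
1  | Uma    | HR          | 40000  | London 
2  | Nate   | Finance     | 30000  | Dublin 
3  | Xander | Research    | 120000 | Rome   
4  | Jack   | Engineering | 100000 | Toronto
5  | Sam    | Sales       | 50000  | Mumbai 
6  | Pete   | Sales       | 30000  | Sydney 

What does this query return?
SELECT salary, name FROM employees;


Projecting columns: salary, name

6 rows:
40000, Uma
30000, Nate
120000, Xander
100000, Jack
50000, Sam
30000, Pete


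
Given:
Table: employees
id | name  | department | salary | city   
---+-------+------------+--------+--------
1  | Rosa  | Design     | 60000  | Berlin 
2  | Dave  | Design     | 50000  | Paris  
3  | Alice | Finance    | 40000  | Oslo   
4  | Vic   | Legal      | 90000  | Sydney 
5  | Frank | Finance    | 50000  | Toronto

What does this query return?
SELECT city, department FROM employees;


Projecting columns: city, department

5 rows:
Berlin, Design
Paris, Design
Oslo, Finance
Sydney, Legal
Toronto, Finance


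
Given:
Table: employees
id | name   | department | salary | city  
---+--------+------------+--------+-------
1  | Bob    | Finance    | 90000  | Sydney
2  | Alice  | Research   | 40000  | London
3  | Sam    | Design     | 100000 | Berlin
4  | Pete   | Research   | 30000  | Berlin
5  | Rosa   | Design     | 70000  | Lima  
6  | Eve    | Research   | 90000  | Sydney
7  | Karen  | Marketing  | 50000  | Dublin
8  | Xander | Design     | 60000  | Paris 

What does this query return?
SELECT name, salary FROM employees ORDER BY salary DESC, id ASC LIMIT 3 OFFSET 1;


Sort by salary DESC (id ASC tiebreak), then skip 1 and take 3
Rows 2 through 4

3 rows:
Bob, 90000
Eve, 90000
Rosa, 70000


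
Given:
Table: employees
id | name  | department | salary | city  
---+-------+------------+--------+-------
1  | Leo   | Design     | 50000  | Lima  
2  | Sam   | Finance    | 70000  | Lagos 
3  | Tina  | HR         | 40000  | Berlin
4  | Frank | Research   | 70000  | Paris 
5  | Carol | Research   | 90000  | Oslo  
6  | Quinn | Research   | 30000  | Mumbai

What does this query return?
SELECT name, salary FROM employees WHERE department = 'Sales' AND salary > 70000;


Filtering: department = 'Sales' AND salary > 70000
Matching: 0 rows

Empty result set (0 rows)


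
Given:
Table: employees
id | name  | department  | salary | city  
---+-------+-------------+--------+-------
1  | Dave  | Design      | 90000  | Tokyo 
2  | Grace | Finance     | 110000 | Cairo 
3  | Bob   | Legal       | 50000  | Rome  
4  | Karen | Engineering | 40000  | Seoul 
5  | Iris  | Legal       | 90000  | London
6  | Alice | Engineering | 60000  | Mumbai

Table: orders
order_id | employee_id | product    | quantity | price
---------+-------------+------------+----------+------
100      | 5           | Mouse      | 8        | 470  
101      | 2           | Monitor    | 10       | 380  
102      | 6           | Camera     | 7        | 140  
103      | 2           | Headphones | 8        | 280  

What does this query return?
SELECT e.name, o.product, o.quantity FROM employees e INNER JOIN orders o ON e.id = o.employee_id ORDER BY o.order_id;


Joining employees.id = orders.employee_id:
  employee Iris (id=5) -> order Mouse
  employee Grace (id=2) -> order Monitor
  employee Alice (id=6) -> order Camera
  employee Grace (id=2) -> order Headphones


4 rows:
Iris, Mouse, 8
Grace, Monitor, 10
Alice, Camera, 7
Grace, Headphones, 8


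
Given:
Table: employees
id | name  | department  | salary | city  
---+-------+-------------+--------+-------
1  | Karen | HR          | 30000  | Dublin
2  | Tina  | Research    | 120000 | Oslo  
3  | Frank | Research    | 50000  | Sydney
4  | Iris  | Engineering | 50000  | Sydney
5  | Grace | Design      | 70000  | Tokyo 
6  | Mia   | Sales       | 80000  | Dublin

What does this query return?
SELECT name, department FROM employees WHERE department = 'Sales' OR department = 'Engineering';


Filtering: department = 'Sales' OR 'Engineering'
Matching: 2 rows

2 rows:
Iris, Engineering
Mia, Sales


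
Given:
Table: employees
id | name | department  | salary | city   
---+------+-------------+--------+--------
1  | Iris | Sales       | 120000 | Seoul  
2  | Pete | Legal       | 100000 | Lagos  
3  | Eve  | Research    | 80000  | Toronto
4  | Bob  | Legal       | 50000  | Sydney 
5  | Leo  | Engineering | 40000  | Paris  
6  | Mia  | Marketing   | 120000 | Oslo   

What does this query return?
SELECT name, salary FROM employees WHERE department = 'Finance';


Filtering: department = 'Finance'
Matching rows: 0

Empty result set (0 rows)


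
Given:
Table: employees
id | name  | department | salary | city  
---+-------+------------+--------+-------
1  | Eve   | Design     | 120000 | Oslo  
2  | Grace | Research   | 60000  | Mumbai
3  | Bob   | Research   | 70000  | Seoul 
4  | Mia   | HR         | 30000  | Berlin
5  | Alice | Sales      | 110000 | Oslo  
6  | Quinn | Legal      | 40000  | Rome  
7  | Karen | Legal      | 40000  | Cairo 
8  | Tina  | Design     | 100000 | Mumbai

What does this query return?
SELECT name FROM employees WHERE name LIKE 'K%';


LIKE 'K%' matches names starting with 'K'
Matching: 1

1 rows:
Karen


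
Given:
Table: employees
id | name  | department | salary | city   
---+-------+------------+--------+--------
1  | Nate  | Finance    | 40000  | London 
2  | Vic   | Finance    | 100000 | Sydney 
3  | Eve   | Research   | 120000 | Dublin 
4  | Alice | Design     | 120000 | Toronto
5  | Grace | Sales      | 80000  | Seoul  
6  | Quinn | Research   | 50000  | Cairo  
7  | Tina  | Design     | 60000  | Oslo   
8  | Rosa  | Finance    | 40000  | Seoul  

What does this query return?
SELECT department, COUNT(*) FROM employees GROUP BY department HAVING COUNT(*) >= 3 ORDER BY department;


Groups with count >= 3:
  Finance: 3 -> PASS
  Design: 2 -> filtered out
  Research: 2 -> filtered out
  Sales: 1 -> filtered out


1 groups:
Finance, 3


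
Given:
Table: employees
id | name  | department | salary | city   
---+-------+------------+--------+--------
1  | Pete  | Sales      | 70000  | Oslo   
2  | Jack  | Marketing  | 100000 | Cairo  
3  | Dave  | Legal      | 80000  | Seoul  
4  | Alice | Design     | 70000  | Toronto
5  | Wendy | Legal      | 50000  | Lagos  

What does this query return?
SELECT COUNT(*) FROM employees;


COUNT(*) counts all rows

5


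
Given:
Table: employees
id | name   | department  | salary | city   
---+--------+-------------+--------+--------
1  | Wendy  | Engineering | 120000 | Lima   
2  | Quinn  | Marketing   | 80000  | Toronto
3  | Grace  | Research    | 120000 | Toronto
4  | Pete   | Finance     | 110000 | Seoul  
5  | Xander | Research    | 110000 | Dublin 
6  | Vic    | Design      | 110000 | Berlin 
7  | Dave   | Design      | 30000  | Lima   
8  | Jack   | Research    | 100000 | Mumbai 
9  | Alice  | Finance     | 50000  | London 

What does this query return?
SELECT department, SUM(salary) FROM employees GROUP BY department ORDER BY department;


Summing salary within each department:
  Design: 110000 + 30000 = 140000
  Engineering: 120000 = 120000
  Finance: 110000 + 50000 = 160000
  Marketing: 80000 = 80000
  Research: 120000 + 110000 + 100000 = 330000


5 groups:
Design, 140000
Engineering, 120000
Finance, 160000
Marketing, 80000
Research, 330000


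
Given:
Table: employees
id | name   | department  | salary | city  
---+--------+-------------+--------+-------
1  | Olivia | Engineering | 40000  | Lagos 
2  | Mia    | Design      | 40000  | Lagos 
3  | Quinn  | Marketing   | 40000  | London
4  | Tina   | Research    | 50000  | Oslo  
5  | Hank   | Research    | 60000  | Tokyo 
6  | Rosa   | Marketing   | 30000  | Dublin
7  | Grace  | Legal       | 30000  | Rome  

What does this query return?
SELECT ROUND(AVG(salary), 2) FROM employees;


SUM(salary) = 290000
COUNT = 7
ROUND(AVG, 2) = ROUND(290000 / 7, 2) = 41428.57

41428.57


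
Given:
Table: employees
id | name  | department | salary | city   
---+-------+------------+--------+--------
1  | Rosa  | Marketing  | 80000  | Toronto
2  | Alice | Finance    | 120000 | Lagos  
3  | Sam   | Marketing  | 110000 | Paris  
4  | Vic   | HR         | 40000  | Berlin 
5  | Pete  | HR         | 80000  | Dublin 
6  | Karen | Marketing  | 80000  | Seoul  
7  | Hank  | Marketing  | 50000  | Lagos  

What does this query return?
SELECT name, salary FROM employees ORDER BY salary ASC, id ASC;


Sorting by salary ASC, then id ASC for ties

7 rows:
Vic, 40000
Hank, 50000
Rosa, 80000
Pete, 80000
Karen, 80000
Sam, 110000
Alice, 120000


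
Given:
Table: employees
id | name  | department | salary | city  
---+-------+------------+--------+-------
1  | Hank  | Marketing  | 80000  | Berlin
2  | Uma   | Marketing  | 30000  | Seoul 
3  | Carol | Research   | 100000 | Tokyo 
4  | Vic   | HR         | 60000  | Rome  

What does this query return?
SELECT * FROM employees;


SELECT * returns all 4 rows with all columns

4 rows:
1, Hank, Marketing, 80000, Berlin
2, Uma, Marketing, 30000, Seoul
3, Carol, Research, 100000, Tokyo
4, Vic, HR, 60000, Rome


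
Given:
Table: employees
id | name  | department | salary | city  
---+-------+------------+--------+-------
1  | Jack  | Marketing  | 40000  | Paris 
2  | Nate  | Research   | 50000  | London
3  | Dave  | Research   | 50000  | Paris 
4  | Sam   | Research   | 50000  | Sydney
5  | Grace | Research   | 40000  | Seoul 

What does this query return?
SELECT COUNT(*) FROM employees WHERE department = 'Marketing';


Counting rows where department = 'Marketing'
  Jack -> MATCH


1


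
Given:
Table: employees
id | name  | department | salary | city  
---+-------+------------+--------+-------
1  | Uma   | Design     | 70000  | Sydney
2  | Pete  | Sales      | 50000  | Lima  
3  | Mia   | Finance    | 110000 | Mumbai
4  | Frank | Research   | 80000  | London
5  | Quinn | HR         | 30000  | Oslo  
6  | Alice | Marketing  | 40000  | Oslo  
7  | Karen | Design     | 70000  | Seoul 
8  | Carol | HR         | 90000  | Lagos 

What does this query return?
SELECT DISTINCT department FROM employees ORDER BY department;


All 'department' values (row order): Design, Sales, Finance, Research, HR, Marketing, Design, HR
Removing duplicates leaves 6 unique value(s).

6 values:
Design
Finance
HR
Marketing
Research
Sales


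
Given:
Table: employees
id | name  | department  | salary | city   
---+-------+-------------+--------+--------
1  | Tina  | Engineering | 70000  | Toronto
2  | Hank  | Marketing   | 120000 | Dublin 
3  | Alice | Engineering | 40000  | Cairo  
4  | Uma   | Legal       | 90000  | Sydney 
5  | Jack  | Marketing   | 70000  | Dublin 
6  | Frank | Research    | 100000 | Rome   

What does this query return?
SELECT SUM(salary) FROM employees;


SUM(salary) = 70000 + 120000 + 40000 + 90000 + 70000 + 100000 = 490000

490000


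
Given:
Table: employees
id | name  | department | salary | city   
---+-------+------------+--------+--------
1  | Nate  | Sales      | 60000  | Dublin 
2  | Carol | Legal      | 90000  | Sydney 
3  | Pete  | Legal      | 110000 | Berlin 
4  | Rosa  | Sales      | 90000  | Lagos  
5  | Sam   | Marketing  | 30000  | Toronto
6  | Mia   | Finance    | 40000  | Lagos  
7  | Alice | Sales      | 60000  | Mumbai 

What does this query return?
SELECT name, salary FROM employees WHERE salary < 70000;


Filtering: salary < 70000
Matching: 4 rows

4 rows:
Nate, 60000
Sam, 30000
Mia, 40000
Alice, 60000


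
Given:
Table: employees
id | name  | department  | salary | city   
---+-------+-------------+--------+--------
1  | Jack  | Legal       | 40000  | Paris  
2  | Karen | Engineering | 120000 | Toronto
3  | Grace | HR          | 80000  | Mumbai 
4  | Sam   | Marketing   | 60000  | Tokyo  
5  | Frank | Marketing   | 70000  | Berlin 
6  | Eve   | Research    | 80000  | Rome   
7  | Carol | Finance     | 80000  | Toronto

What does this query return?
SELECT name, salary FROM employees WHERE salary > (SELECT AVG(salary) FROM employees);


Subquery: AVG(salary) = 75714.29
Filtering: salary > 75714.29
  Karen (120000) -> MATCH
  Grace (80000) -> MATCH
  Eve (80000) -> MATCH
  Carol (80000) -> MATCH


4 rows:
Karen, 120000
Grace, 80000
Eve, 80000
Carol, 80000


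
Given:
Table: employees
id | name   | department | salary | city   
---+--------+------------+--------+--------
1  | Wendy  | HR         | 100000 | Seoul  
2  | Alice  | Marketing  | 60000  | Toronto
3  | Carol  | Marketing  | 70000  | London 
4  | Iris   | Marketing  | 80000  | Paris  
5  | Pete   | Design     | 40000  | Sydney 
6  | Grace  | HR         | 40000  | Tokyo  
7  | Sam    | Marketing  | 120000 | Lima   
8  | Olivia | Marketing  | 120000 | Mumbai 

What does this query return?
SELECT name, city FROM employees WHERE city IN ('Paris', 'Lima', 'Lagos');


Filtering: city IN ('Paris', 'Lima', 'Lagos')
Matching: 2 rows

2 rows:
Iris, Paris
Sam, Lima


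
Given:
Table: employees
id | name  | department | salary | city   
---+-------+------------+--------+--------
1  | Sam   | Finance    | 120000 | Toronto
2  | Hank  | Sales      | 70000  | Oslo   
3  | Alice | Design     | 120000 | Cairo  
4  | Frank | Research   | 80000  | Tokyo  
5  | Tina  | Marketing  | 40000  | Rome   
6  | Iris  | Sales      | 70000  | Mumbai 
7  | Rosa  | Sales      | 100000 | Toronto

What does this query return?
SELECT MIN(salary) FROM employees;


Salaries: 120000, 70000, 120000, 80000, 40000, 70000, 100000
MIN = 40000

40000


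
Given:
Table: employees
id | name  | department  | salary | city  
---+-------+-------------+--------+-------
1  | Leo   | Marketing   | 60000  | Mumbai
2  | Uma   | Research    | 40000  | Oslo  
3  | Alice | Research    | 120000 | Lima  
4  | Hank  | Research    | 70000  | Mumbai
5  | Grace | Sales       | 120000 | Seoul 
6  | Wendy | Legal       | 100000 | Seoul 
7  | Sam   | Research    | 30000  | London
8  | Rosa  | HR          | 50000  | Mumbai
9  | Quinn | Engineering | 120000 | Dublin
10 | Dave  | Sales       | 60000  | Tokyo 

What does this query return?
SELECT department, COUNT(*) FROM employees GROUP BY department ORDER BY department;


Assigning each row to its department group:
  Leo -> Marketing
  Uma -> Research
  Alice -> Research
  Hank -> Research
  Grace -> Sales
  Wendy -> Legal
  Sam -> Research
  Rosa -> HR
  Quinn -> Engineering
  Dave -> Sales


6 groups:
Engineering, 1
HR, 1
Legal, 1
Marketing, 1
Research, 4
Sales, 2


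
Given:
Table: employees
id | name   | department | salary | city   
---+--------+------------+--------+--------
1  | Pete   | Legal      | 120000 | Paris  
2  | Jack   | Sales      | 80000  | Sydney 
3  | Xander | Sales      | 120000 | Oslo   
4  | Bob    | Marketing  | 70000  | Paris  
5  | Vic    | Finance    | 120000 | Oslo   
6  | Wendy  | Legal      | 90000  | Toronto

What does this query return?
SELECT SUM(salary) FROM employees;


SUM(salary) = 120000 + 80000 + 120000 + 70000 + 120000 + 90000 = 600000

600000


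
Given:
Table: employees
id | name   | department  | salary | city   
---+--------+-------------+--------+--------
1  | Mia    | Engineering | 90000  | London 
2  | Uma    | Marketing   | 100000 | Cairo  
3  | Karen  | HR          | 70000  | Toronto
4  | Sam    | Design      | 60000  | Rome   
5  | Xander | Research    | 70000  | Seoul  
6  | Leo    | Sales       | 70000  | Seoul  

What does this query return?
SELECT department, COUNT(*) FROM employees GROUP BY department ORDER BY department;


Assigning each row to its department group:
  Mia -> Engineering
  Uma -> Marketing
  Karen -> HR
  Sam -> Design
  Xander -> Research
  Leo -> Sales


6 groups:
Design, 1
Engineering, 1
HR, 1
Marketing, 1
Research, 1
Sales, 1


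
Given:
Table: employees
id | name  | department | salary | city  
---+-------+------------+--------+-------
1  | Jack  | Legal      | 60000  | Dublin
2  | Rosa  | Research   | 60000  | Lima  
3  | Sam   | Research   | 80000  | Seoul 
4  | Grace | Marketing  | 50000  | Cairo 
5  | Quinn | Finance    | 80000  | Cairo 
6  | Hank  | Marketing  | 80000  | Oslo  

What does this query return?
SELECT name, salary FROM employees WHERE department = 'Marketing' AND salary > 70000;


Filtering: department = 'Marketing' AND salary > 70000
Matching: 1 rows

1 rows:
Hank, 80000


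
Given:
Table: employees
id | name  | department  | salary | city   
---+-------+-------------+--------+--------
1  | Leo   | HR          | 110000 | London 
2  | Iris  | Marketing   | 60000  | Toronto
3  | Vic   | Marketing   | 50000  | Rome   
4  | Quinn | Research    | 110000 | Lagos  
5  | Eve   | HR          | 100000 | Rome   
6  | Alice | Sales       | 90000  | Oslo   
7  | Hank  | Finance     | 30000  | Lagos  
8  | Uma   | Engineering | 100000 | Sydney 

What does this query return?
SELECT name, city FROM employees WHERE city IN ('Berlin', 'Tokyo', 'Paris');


Filtering: city IN ('Berlin', 'Tokyo', 'Paris')
Matching: 0 rows

Empty result set (0 rows)


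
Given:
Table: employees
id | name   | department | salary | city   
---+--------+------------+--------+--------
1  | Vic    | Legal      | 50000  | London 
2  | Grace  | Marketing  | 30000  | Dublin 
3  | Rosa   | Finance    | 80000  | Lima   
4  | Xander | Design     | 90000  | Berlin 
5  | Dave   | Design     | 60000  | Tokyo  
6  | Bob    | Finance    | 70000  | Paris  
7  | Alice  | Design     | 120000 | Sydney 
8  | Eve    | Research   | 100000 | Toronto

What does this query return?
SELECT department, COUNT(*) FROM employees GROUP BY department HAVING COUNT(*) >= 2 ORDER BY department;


Groups with count >= 2:
  Design: 3 -> PASS
  Finance: 2 -> PASS
  Legal: 1 -> filtered out
  Marketing: 1 -> filtered out
  Research: 1 -> filtered out


2 groups:
Design, 3
Finance, 2


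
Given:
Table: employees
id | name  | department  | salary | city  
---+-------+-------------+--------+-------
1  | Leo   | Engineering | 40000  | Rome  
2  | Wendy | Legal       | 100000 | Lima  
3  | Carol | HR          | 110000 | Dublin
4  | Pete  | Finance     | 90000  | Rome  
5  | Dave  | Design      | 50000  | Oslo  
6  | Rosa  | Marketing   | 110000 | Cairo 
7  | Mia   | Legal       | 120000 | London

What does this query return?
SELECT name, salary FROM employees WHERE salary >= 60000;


Filtering: salary >= 60000
Matching: 5 rows

5 rows:
Wendy, 100000
Carol, 110000
Pete, 90000
Rosa, 110000
Mia, 120000


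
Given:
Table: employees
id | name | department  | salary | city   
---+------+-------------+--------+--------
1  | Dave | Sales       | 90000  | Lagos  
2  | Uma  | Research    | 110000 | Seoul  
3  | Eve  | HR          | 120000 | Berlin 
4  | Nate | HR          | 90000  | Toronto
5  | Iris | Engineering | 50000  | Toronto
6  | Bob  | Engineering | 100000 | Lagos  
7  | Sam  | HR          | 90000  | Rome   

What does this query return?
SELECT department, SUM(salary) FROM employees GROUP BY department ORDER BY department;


Summing salary within each department:
  Engineering: 50000 + 100000 = 150000
  HR: 120000 + 90000 + 90000 = 300000
  Research: 110000 = 110000
  Sales: 90000 = 90000


4 groups:
Engineering, 150000
HR, 300000
Research, 110000
Sales, 90000


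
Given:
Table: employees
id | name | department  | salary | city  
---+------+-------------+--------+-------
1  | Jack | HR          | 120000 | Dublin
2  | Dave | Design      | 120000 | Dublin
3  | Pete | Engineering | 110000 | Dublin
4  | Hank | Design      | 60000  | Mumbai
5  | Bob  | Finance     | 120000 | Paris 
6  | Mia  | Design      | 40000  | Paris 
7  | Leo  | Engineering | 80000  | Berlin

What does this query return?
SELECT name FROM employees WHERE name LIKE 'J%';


LIKE 'J%' matches names starting with 'J'
Matching: 1

1 rows:
Jack


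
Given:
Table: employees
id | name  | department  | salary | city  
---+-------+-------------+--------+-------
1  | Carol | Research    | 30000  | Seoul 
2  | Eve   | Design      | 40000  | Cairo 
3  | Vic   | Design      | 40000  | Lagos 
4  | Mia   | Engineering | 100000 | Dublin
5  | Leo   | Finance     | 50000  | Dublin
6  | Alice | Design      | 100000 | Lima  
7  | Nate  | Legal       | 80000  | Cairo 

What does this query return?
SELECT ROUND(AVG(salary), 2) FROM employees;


SUM(salary) = 440000
COUNT = 7
ROUND(AVG, 2) = ROUND(440000 / 7, 2) = 62857.14

62857.14


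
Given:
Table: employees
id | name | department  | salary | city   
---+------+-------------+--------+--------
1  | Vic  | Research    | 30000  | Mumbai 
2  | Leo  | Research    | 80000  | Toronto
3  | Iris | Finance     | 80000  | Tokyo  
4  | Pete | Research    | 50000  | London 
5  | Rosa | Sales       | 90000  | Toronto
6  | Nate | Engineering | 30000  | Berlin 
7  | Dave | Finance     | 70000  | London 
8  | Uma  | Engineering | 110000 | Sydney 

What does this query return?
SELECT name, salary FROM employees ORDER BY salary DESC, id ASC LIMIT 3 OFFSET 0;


Sort by salary DESC (id ASC tiebreak), then skip 0 and take 3
Rows 1 through 3

3 rows:
Uma, 110000
Rosa, 90000
Leo, 80000


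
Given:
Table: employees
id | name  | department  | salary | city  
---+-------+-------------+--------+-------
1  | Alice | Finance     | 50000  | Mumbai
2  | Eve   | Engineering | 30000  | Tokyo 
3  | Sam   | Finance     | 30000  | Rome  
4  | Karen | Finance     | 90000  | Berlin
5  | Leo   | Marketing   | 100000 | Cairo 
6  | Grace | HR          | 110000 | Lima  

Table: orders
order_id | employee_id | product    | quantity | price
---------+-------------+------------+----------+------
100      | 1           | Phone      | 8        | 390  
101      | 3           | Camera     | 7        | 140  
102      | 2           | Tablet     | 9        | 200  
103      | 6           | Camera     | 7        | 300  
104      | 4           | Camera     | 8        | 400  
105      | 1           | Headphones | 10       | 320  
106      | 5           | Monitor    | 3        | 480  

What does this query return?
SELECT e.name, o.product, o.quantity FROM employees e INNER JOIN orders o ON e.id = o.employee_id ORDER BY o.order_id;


Joining employees.id = orders.employee_id:
  employee Alice (id=1) -> order Phone
  employee Sam (id=3) -> order Camera
  employee Eve (id=2) -> order Tablet
  employee Grace (id=6) -> order Camera
  employee Karen (id=4) -> order Camera
  employee Alice (id=1) -> order Headphones
  employee Leo (id=5) -> order Monitor


7 rows:
Alice, Phone, 8
Sam, Camera, 7
Eve, Tablet, 9
Grace, Camera, 7
Karen, Camera, 8
Alice, Headphones, 10
Leo, Monitor, 3


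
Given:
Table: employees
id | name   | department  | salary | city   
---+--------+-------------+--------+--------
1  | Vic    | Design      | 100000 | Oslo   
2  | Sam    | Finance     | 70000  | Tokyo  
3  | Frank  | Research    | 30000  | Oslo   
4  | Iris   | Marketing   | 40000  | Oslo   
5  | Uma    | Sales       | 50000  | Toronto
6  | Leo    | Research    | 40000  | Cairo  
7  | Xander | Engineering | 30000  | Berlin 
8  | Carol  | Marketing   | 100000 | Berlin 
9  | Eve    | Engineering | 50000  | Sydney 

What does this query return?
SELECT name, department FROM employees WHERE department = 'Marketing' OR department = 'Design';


Filtering: department = 'Marketing' OR 'Design'
Matching: 3 rows

3 rows:
Vic, Design
Iris, Marketing
Carol, Marketing


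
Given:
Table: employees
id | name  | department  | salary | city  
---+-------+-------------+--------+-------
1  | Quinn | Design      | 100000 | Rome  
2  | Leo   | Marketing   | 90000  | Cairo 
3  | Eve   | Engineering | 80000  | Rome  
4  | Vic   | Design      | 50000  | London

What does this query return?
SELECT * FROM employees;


SELECT * returns all 4 rows with all columns

4 rows:
1, Quinn, Design, 100000, Rome
2, Leo, Marketing, 90000, Cairo
3, Eve, Engineering, 80000, Rome
4, Vic, Design, 50000, London


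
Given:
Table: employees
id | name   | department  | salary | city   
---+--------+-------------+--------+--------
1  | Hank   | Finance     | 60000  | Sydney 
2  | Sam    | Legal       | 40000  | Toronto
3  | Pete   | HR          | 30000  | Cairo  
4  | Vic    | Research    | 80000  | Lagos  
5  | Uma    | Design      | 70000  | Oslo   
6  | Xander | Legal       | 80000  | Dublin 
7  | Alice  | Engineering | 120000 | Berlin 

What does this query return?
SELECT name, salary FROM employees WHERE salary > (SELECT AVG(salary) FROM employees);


Subquery: AVG(salary) = 68571.43
Filtering: salary > 68571.43
  Vic (80000) -> MATCH
  Uma (70000) -> MATCH
  Xander (80000) -> MATCH
  Alice (120000) -> MATCH


4 rows:
Vic, 80000
Uma, 70000
Xander, 80000
Alice, 120000


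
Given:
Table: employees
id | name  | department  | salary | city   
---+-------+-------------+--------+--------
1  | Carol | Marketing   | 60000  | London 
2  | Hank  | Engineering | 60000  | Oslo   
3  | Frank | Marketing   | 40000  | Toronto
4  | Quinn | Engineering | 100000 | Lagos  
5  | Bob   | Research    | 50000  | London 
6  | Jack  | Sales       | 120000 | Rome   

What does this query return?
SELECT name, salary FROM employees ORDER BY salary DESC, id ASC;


Sorting by salary DESC, then id ASC for ties

6 rows:
Jack, 120000
Quinn, 100000
Carol, 60000
Hank, 60000
Bob, 50000
Frank, 40000


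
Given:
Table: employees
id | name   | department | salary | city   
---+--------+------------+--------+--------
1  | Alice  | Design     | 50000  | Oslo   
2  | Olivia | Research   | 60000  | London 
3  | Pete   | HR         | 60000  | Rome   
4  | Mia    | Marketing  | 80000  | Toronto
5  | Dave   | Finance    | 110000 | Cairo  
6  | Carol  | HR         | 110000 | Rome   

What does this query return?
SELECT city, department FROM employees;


Projecting columns: city, department

6 rows:
Oslo, Design
London, Research
Rome, HR
Toronto, Marketing
Cairo, Finance
Rome, HR


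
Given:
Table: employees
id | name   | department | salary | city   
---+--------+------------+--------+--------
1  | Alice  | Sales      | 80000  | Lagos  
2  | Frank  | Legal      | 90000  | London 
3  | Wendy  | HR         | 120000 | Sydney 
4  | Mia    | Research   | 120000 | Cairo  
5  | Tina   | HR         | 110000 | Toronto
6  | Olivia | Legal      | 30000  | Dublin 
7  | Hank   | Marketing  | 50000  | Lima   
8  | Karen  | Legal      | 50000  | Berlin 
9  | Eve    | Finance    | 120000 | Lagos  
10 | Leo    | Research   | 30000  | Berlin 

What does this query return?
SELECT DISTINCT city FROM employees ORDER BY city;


All 'city' values (row order): Lagos, London, Sydney, Cairo, Toronto, Dublin, Lima, Berlin, Lagos, Berlin
Removing duplicates leaves 8 unique value(s).

8 values:
Berlin
Cairo
Dublin
Lagos
Lima
London
Sydney
Toronto


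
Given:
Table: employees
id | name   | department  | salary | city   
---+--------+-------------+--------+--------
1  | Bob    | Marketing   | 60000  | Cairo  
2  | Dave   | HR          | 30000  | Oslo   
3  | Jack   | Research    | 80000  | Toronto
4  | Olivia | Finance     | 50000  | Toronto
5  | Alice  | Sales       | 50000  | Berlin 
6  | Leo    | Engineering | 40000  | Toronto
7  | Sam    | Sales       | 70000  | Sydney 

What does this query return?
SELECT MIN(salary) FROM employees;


Salaries: 60000, 30000, 80000, 50000, 50000, 40000, 70000
MIN = 30000

30000


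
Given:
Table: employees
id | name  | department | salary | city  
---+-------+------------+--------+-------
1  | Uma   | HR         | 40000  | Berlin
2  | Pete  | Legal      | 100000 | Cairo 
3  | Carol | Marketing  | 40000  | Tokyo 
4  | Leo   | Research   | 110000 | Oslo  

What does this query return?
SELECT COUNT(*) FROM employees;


COUNT(*) counts all rows

4


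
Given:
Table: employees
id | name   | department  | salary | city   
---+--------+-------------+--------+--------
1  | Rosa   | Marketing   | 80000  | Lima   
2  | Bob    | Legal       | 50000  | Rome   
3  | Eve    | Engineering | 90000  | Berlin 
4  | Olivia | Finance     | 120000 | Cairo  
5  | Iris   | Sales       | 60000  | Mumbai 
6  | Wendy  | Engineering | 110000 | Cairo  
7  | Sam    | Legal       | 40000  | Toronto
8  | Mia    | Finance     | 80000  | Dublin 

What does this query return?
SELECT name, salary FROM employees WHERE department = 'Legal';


Filtering: department = 'Legal'
Matching rows: 2

2 rows:
Bob, 50000
Sam, 40000


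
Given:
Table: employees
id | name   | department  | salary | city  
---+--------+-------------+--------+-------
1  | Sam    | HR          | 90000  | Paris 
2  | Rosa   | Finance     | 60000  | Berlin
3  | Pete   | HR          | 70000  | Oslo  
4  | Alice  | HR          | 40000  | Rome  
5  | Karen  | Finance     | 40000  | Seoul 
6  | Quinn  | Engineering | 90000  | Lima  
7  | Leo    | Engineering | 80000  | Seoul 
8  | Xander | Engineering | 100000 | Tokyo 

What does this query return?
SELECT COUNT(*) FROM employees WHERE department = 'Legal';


Counting rows where department = 'Legal'


0


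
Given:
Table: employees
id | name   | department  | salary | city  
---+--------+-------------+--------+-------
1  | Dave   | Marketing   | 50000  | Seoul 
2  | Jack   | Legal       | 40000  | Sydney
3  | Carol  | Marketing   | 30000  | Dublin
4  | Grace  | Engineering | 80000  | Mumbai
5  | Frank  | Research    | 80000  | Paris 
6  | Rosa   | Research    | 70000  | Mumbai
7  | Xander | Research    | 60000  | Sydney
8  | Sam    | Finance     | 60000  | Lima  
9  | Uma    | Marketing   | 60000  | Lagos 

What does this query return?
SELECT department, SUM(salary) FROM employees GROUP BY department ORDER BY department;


Summing salary within each department:
  Engineering: 80000 = 80000
  Finance: 60000 = 60000
  Legal: 40000 = 40000
  Marketing: 50000 + 30000 + 60000 = 140000
  Research: 80000 + 70000 + 60000 = 210000


5 groups:
Engineering, 80000
Finance, 60000
Legal, 40000
Marketing, 140000
Research, 210000


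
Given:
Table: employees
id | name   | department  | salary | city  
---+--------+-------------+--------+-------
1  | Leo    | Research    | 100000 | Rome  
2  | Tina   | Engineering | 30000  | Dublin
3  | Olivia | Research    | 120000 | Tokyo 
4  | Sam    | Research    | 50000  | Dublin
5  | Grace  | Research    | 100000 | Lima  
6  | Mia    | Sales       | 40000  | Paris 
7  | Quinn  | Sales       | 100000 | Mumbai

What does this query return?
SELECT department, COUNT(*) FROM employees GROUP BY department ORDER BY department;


Assigning each row to its department group:
  Leo -> Research
  Tina -> Engineering
  Olivia -> Research
  Sam -> Research
  Grace -> Research
  Mia -> Sales
  Quinn -> Sales


3 groups:
Engineering, 1
Research, 4
Sales, 2


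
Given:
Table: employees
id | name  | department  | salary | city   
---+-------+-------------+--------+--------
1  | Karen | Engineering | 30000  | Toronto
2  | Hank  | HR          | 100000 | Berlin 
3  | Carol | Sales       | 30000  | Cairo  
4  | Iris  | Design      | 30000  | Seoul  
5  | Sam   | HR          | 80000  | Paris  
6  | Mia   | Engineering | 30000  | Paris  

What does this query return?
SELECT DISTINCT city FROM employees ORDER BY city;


All 'city' values (row order): Toronto, Berlin, Cairo, Seoul, Paris, Paris
Removing duplicates leaves 5 unique value(s).

5 values:
Berlin
Cairo
Paris
Seoul
Toronto


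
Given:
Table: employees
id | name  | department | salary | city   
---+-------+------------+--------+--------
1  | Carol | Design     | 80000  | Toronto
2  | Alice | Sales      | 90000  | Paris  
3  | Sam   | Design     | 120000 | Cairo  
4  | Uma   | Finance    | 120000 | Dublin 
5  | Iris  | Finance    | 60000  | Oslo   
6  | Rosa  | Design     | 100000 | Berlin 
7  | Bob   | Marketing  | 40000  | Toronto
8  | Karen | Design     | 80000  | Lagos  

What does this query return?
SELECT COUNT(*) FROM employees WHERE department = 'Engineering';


Counting rows where department = 'Engineering'


0


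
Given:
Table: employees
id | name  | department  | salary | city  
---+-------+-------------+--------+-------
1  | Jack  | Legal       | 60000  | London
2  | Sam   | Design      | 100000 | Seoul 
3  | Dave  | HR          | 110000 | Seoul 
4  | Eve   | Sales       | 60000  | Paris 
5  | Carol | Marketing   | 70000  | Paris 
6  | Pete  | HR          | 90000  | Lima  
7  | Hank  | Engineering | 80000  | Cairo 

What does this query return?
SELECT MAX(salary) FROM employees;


Salaries: 60000, 100000, 110000, 60000, 70000, 90000, 80000
MAX = 110000

110000


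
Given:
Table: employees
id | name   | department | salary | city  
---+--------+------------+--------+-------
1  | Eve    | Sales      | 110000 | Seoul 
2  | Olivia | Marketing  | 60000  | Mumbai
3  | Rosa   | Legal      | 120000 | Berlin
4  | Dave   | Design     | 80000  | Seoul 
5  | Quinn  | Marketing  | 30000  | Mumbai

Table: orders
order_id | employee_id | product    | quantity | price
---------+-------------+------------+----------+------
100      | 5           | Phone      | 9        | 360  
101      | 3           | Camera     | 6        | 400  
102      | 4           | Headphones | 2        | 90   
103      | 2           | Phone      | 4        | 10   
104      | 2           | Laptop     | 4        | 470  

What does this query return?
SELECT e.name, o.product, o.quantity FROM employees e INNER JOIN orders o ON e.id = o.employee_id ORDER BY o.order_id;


Joining employees.id = orders.employee_id:
  employee Quinn (id=5) -> order Phone
  employee Rosa (id=3) -> order Camera
  employee Dave (id=4) -> order Headphones
  employee Olivia (id=2) -> order Phone
  employee Olivia (id=2) -> order Laptop


5 rows:
Quinn, Phone, 9
Rosa, Camera, 6
Dave, Headphones, 2
Olivia, Phone, 4
Olivia, Laptop, 4


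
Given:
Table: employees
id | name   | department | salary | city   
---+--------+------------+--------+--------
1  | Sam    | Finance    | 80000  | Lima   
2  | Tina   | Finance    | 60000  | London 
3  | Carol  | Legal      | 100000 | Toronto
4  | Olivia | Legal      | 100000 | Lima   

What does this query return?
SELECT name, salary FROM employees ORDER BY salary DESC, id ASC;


Sorting by salary DESC, then id ASC for ties

4 rows:
Carol, 100000
Olivia, 100000
Sam, 80000
Tina, 60000


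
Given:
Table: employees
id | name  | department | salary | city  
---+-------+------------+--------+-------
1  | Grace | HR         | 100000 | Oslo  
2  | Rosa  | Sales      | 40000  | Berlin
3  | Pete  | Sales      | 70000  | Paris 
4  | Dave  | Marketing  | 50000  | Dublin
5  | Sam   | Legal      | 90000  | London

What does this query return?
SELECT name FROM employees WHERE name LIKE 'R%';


LIKE 'R%' matches names starting with 'R'
Matching: 1

1 rows:
Rosa


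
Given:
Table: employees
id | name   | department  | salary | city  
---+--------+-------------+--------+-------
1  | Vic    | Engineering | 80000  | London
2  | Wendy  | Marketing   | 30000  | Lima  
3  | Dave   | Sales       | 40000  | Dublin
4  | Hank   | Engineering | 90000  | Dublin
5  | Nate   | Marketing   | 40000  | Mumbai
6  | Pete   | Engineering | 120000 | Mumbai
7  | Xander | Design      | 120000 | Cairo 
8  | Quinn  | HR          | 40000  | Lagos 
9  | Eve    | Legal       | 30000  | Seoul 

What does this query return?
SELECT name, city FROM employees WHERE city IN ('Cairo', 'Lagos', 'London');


Filtering: city IN ('Cairo', 'Lagos', 'London')
Matching: 3 rows

3 rows:
Vic, London
Xander, Cairo
Quinn, Lagos


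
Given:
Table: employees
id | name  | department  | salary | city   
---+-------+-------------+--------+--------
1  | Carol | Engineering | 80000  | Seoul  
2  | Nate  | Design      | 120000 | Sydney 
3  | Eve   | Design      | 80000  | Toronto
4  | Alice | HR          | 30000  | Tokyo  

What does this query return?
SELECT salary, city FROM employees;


Projecting columns: salary, city

4 rows:
80000, Seoul
120000, Sydney
80000, Toronto
30000, Tokyo


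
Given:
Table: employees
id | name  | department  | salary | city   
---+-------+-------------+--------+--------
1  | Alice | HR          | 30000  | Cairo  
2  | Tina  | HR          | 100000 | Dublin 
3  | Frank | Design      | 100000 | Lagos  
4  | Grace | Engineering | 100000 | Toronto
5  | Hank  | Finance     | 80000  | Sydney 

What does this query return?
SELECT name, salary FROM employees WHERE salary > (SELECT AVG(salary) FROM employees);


Subquery: AVG(salary) = 82000.0
Filtering: salary > 82000.0
  Tina (100000) -> MATCH
  Frank (100000) -> MATCH
  Grace (100000) -> MATCH


3 rows:
Tina, 100000
Frank, 100000
Grace, 100000


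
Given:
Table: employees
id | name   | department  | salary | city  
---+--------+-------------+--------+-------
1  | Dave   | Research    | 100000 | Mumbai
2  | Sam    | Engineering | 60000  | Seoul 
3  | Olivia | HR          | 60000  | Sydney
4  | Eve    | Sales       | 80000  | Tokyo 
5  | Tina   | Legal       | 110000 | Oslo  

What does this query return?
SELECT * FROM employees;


SELECT * returns all 5 rows with all columns

5 rows:
1, Dave, Research, 100000, Mumbai
2, Sam, Engineering, 60000, Seoul
3, Olivia, HR, 60000, Sydney
4, Eve, Sales, 80000, Tokyo
5, Tina, Legal, 110000, Oslo
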